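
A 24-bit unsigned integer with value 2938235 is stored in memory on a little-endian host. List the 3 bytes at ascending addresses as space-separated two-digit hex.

7B D5 2C

2938235 in hexadecimal, padded to 24 bits, is 0x2CD57B.
Split into bytes (most-significant first): 2C D5 7B.
Little-endian: lowest address holds the least-significant byte.
So at ascending addresses the bytes are 7B D5 2C.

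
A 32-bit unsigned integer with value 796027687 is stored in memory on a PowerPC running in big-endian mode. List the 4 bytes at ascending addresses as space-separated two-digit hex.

2F 72 6B 27

796027687 in hexadecimal, padded to 32 bits, is 0x2F726B27.
Split into bytes (most-significant first): 2F 72 6B 27.
Big-endian: lowest address holds the most-significant byte.
So the memory order matches the most-significant-first order: 2F 72 6B 27.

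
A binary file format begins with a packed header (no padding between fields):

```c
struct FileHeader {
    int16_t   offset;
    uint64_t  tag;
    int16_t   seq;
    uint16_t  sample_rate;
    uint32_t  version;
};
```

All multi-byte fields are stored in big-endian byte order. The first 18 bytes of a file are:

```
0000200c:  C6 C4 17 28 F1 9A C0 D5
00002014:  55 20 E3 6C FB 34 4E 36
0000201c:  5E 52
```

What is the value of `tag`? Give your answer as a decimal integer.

1668849308903232800

`tag` follows `offset` (2 bytes), so it starts at byte offset 2 and occupies 8 bytes.
Bytes at offsets 2..9: 17 28 F1 9A C0 D5 55 20.
In big-endian order the high byte comes first in memory.
The bytes are already most-significant first: 0x1728F19AC0D55520.
0x1728F19AC0D55520 = 1668849308903232800.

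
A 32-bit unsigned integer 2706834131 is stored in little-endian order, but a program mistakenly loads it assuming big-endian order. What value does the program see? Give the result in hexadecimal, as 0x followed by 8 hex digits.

2706834131 in 32-bit hexadecimal is 0xA15702D3.
Stored little-endian, the bytes at ascending addresses are D3 02 57 A1.
Read back as big-endian, the last byte is least significant, giving 0xD30257A1.

0xD30257A1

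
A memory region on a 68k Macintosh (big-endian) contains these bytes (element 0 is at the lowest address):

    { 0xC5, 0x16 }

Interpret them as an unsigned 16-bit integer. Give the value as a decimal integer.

50454

Big-endian: lowest address holds the most-significant byte.
The bytes are already most-significant first: 0xC516.
0xC516 = 50454.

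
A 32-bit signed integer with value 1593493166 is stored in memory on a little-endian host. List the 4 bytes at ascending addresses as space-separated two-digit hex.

AE C6 FA 5E

1593493166 in hexadecimal, padded to 32 bits, is 0x5EFAC6AE.
Split into bytes (most-significant first): 5E FA C6 AE.
Little-endian: lowest address holds the least-significant byte.
So at ascending addresses the bytes are AE C6 FA 5E.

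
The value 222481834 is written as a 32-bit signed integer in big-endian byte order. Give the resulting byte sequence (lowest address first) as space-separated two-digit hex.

0D 42 CD AA

222481834 in hexadecimal, padded to 32 bits, is 0x0D42CDAA.
Split into bytes (most-significant first): 0D 42 CD AA.
Big-endian: lowest address holds the most-significant byte.
So the memory order matches the most-significant-first order: 0D 42 CD AA.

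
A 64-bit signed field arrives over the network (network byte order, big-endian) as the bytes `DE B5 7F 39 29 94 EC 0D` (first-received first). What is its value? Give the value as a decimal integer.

-2398871343017432051

Big-endian stores the most-significant byte at the lowest address.
The bytes are already most-significant first: 0xDEB57F392994EC0D.
Top bit is set, so as a signed 64-bit value this is 0xDEB57F392994EC0D − 2^64 = -2398871343017432051.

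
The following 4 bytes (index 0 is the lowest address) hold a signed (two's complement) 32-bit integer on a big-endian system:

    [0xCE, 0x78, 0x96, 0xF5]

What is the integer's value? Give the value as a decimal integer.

-830957835

Big-endian: lowest address holds the most-significant byte.
The bytes are already most-significant first: 0xCE7896F5.
Top bit is set, so as a signed 32-bit value this is 0xCE7896F5 − 2^32 = -830957835.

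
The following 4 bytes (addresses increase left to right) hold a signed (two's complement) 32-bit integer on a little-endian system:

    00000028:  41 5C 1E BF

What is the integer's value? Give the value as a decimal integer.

-1088529343

In little-endian order the low byte comes first in memory.
Reassemble most-significant byte first: BF 1E 5C 41 → 0xBF1E5C41.
Top bit is set, so as a signed 32-bit value this is 0xBF1E5C41 − 2^32 = -1088529343.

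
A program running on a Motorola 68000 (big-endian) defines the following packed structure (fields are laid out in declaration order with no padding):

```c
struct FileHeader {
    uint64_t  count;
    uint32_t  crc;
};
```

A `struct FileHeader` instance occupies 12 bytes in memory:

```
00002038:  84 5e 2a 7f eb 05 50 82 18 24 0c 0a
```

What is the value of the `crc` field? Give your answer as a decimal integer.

405015562

`crc` follows `count` (8 bytes), so it starts at byte offset 8 and occupies 4 bytes.
Bytes at offsets 8..11: 18 24 0C 0A.
Big-endian: lowest address holds the most-significant byte.
The bytes are already most-significant first: 0x18240C0A.
0x18240C0A = 405015562.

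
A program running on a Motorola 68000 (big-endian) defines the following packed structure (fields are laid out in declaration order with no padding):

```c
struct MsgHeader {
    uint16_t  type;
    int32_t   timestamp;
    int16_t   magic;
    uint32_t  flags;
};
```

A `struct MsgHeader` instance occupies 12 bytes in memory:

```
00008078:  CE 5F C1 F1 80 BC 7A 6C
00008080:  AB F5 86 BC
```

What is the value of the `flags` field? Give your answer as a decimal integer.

`flags` follows `type` (2 B), `timestamp` (4 B), `magic` (2 B), so it starts at offset 2 + 4 + 2 = 8 and occupies 4 bytes.
Bytes at offsets 8..11: AB F5 86 BC.
Big-endian: lowest address holds the most-significant byte.
The bytes are already most-significant first: 0xABF586BC.
0xABF586BC = 2884994748.

2884994748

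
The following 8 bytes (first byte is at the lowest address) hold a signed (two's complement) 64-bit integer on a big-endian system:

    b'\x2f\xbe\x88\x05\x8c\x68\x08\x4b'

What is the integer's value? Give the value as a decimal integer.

3440336722769479755

Big-endian stores the most-significant byte at the lowest address.
The bytes are already most-significant first: 0x2FBE88058C68084B.
0x2FBE88058C68084B = 3440336722769479755.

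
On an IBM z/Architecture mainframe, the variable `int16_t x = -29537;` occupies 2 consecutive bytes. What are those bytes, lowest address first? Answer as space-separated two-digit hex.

Two's complement of -29537 in 16 bits: 29537 = 0x7361; invert → 0x8C9E; add 1 → 0x8C9F.
Split into bytes (most-significant first): 8C 9F.
Big-endian: lowest address holds the most-significant byte.
So the memory order matches the most-significant-first order: 8C 9F.

8C 9F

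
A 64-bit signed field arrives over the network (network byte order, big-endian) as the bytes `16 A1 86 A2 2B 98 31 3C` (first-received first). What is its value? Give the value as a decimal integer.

1630732571159048508

Big-endian: lowest address holds the most-significant byte.
The bytes are already most-significant first: 0x16A186A22B98313C.
0x16A186A22B98313C = 1630732571159048508.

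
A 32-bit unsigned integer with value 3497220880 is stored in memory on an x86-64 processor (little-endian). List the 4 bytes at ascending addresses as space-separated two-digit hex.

10 5B 73 D0

3497220880 in hexadecimal, padded to 32 bits, is 0xD0735B10.
Split into bytes (most-significant first): D0 73 5B 10.
Little-endian: lowest address holds the least-significant byte.
So at ascending addresses the bytes are 10 5B 73 D0.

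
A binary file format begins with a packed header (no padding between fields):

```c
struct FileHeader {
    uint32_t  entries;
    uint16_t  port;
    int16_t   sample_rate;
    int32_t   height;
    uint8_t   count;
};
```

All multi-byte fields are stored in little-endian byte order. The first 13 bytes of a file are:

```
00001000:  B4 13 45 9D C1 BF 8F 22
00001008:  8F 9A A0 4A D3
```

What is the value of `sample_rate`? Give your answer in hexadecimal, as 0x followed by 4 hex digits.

`sample_rate` follows `entries` (4 B), `port` (2 B), so it starts at offset 4 + 2 = 6 and occupies 2 bytes.
Bytes at offsets 6..7: 8F 22.
In little-endian order the low byte comes first in memory.
Reassemble most-significant byte first: 22 8F → 0x228F.

0x228F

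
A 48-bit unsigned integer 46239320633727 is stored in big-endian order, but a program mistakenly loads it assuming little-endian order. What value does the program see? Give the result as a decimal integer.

140674270629162

46239320633727 in 48-bit hexadecimal is 0x2A0DEE47F17F.
Stored big-endian, the bytes at ascending addresses are 2A 0D EE 47 F1 7F.
Read back as little-endian, the first byte is least significant, giving 0x7FF147EE0D2A.
0x7FF147EE0D2A = 140674270629162.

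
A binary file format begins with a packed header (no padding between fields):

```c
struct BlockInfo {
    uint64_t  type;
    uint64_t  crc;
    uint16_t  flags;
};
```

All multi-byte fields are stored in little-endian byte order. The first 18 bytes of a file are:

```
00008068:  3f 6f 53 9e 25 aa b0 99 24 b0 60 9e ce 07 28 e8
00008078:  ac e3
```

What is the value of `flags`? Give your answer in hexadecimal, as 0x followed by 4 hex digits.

0xE3AC

`flags` follows `type` (8 B), `crc` (8 B), so it starts at offset 8 + 8 = 16 and occupies 2 bytes.
Bytes at offsets 16..17: AC E3.
Little-endian stores the least-significant byte at the lowest address.
Reassemble most-significant byte first: E3 AC → 0xE3AC.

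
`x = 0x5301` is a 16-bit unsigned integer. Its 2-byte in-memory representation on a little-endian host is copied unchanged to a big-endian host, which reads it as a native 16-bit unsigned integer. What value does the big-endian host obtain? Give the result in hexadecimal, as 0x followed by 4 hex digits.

0x0153

Stored little-endian, the bytes at ascending addresses are 01 53.
Read back as big-endian, the last byte is least significant, giving 0x0153.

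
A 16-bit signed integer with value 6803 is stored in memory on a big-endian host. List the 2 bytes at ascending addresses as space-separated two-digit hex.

1A 93

6803 in hexadecimal, padded to 16 bits, is 0x1A93.
Split into bytes (most-significant first): 1A 93.
Big-endian: lowest address holds the most-significant byte.
So the memory order matches the most-significant-first order: 1A 93.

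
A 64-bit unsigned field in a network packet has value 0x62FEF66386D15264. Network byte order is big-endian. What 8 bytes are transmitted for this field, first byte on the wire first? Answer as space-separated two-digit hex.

62 FE F6 63 86 D1 52 64

Split into bytes (most-significant first): 62 FE F6 63 86 D1 52 64.
Big-endian: lowest address holds the most-significant byte.
So the memory order matches the most-significant-first order: 62 FE F6 63 86 D1 52 64.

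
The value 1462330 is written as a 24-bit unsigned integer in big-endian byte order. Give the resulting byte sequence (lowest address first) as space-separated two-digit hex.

16 50 3A

1462330 in hexadecimal, padded to 24 bits, is 0x16503A.
Split into bytes (most-significant first): 16 50 3A.
Big-endian stores the most-significant byte at the lowest address.
So the memory order matches the most-significant-first order: 16 50 3A.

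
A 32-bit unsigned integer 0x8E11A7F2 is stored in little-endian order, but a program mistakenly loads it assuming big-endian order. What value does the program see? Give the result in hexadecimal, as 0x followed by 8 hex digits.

Stored little-endian, the bytes at ascending addresses are F2 A7 11 8E.
Read back as big-endian, the last byte is least significant, giving 0xF2A7118E.

0xF2A7118E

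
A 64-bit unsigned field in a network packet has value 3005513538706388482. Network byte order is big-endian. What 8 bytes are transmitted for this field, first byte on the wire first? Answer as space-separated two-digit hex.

29 B5 BA A3 BA 38 B6 02

3005513538706388482 in hexadecimal, padded to 64 bits, is 0x29B5BAA3BA38B602.
Split into bytes (most-significant first): 29 B5 BA A3 BA 38 B6 02.
Big-endian stores the most-significant byte at the lowest address.
So the memory order matches the most-significant-first order: 29 B5 BA A3 BA 38 B6 02.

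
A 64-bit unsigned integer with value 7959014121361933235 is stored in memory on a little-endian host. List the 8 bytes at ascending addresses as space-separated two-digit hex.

7959014121361933235 in hexadecimal, padded to 64 bits, is 0x6E74192CBA1883B3.
Split into bytes (most-significant first): 6E 74 19 2C BA 18 83 B3.
Little-endian stores the least-significant byte at the lowest address.
So at ascending addresses the bytes are B3 83 18 BA 2C 19 74 6E.

B3 83 18 BA 2C 19 74 6E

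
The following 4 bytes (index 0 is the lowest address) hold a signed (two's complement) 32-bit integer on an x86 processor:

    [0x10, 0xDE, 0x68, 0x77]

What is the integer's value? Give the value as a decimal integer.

2003361296

Little-endian: lowest address holds the least-significant byte.
Reassemble most-significant byte first: 77 68 DE 10 → 0x7768DE10.
0x7768DE10 = 2003361296.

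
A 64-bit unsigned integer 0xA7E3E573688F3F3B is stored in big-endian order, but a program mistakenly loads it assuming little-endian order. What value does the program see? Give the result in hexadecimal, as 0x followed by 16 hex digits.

Stored big-endian, the bytes at ascending addresses are A7 E3 E5 73 68 8F 3F 3B.
Read back as little-endian, the first byte is least significant, giving 0x3B3F8F6873E5E3A7.

0x3B3F8F6873E5E3A7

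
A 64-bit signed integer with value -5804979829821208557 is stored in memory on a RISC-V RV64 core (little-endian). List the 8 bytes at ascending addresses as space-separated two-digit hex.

13 08 33 D3 99 91 70 AF

Two's complement of -5804979829821208557 in 64 bits: 5804979829821208557 = 0x508F6E662CCCF7ED; invert → 0xAF709199D3330812; add 1 → 0xAF709199D3330813.
Split into bytes (most-significant first): AF 70 91 99 D3 33 08 13.
Little-endian: lowest address holds the least-significant byte.
So at ascending addresses the bytes are 13 08 33 D3 99 91 70 AF.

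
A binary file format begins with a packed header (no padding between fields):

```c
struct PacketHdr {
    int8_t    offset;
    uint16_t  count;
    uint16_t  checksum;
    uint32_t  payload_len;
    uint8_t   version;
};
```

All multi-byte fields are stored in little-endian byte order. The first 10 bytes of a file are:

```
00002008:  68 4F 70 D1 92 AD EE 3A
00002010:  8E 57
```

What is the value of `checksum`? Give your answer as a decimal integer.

`checksum` follows `offset` (1 B), `count` (2 B), so it starts at offset 1 + 2 = 3 and occupies 2 bytes.
Bytes at offsets 3..4: D1 92.
In little-endian order the low byte comes first in memory.
Reassemble most-significant byte first: 92 D1 → 0x92D1.
0x92D1 = 37585.

37585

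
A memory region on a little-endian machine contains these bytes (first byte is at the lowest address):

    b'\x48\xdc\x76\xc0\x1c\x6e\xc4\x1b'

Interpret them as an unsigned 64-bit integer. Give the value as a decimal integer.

2000845204226497608

Little-endian stores the least-significant byte at the lowest address.
Reassemble most-significant byte first: 1B C4 6E 1C C0 76 DC 48 → 0x1BC46E1CC076DC48.
0x1BC46E1CC076DC48 = 2000845204226497608.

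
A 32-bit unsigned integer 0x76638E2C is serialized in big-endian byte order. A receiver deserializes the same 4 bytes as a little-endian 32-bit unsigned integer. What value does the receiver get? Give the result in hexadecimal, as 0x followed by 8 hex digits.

0x2C8E6376

Stored big-endian, the bytes at ascending addresses are 76 63 8E 2C.
Read back as little-endian, the first byte is least significant, giving 0x2C8E6376.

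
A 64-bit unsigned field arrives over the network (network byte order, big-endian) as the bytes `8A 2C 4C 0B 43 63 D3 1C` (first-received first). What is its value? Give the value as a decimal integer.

Big-endian: lowest address holds the most-significant byte.
The bytes are already most-significant first: 0x8A2C4C0B4363D31C.
0x8A2C4C0B4363D31C = 9956416487468290844.

9956416487468290844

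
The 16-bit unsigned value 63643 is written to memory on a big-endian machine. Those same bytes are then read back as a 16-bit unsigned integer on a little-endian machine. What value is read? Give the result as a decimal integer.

63643 in 16-bit hexadecimal is 0xF89B.
Stored big-endian, the bytes at ascending addresses are F8 9B.
Read back as little-endian, the first byte is least significant, giving 0x9BF8.
0x9BF8 = 39928.

39928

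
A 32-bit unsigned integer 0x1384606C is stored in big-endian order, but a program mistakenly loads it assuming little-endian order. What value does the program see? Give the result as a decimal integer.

1818264595

Stored big-endian, the bytes at ascending addresses are 13 84 60 6C.
Read back as little-endian, the first byte is least significant, giving 0x6C608413.
0x6C608413 = 1818264595.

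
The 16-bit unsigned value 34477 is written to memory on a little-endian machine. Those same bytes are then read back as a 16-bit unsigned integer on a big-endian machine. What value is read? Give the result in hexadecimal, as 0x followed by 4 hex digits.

0xAD86

34477 in 16-bit hexadecimal is 0x86AD.
Stored little-endian, the bytes at ascending addresses are AD 86.
Read back as big-endian, the last byte is least significant, giving 0xAD86.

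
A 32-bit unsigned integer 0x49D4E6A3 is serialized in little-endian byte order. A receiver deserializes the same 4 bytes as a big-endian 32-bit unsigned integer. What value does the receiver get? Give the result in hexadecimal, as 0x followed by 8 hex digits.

Stored little-endian, the bytes at ascending addresses are A3 E6 D4 49.
Read back as big-endian, the last byte is least significant, giving 0xA3E6D449.

0xA3E6D449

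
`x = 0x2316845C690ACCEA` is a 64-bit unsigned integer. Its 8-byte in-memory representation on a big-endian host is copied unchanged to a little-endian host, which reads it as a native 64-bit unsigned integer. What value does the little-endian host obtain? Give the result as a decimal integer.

16918909347764114979

Stored big-endian, the bytes at ascending addresses are 23 16 84 5C 69 0A CC EA.
Read back as little-endian, the first byte is least significant, giving 0xEACC0A695C841623.
0xEACC0A695C841623 = 16918909347764114979.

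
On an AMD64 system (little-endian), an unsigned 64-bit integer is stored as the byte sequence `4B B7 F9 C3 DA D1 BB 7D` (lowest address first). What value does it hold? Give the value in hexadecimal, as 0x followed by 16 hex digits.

0x7DBBD1DAC3F9B74B

Little-endian stores the least-significant byte at the lowest address.
Reassemble most-significant byte first: 7D BB D1 DA C3 F9 B7 4B → 0x7DBBD1DAC3F9B74B.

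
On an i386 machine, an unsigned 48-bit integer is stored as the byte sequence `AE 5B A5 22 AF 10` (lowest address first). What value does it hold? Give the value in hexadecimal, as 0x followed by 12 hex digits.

0x10AF22A55BAE

Little-endian stores the least-significant byte at the lowest address.
Reassemble most-significant byte first: 10 AF 22 A5 5B AE → 0x10AF22A55BAE.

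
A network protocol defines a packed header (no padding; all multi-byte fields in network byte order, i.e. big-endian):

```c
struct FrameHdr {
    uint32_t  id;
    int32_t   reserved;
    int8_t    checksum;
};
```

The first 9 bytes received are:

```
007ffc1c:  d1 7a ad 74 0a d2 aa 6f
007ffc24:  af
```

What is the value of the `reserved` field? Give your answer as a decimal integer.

`reserved` follows `id` (4 bytes), so it starts at byte offset 4 and occupies 4 bytes.
Bytes at offsets 4..7: 0A D2 AA 6F.
Big-endian: lowest address holds the most-significant byte.
The bytes are already most-significant first: 0x0AD2AA6F.
0x0AD2AA6F = 181578351.

181578351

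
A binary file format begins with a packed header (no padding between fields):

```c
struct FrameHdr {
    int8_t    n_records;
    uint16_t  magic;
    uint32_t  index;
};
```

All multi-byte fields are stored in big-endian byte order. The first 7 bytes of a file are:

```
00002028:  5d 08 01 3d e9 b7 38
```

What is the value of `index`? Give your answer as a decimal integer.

`index` follows `n_records` (1 B), `magic` (2 B), so it starts at offset 1 + 2 = 3 and occupies 4 bytes.
Bytes at offsets 3..6: 3D E9 B7 38.
Big-endian stores the most-significant byte at the lowest address.
The bytes are already most-significant first: 0x3DE9B738.
0x3DE9B738 = 1038726968.

1038726968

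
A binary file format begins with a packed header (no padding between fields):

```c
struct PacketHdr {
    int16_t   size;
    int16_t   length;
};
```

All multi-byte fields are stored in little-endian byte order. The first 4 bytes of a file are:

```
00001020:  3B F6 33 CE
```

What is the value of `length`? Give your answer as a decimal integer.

`length` follows `size` (2 bytes), so it starts at byte offset 2 and occupies 2 bytes.
Bytes at offsets 2..3: 33 CE.
In little-endian order the low byte comes first in memory.
Reassemble most-significant byte first: CE 33 → 0xCE33.
Top bit is set, so as a signed 16-bit value this is 0xCE33 − 2^16 = -12749.

-12749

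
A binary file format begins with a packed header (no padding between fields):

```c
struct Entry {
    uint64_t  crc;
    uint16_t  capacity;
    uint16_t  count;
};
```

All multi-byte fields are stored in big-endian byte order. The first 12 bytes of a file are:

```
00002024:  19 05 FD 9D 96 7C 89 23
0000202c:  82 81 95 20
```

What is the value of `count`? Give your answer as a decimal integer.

38176

`count` follows `crc` (8 B), `capacity` (2 B), so it starts at offset 8 + 2 = 10 and occupies 2 bytes.
Bytes at offsets 10..11: 95 20.
Big-endian: lowest address holds the most-significant byte.
The bytes are already most-significant first: 0x9520.
0x9520 = 38176.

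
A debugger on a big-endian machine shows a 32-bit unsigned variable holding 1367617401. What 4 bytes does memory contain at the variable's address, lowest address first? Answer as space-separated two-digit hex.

51 84 2F 79

1367617401 in hexadecimal, padded to 32 bits, is 0x51842F79.
Split into bytes (most-significant first): 51 84 2F 79.
Big-endian stores the most-significant byte at the lowest address.
So the memory order matches the most-significant-first order: 51 84 2F 79.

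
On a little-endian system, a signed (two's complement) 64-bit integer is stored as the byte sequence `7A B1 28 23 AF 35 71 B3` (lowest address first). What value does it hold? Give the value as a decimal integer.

Little-endian stores the least-significant byte at the lowest address.
Reassemble most-significant byte first: B3 71 35 AF 23 28 B1 7A → 0xB37135AF2328B17A.
Top bit is set, so as a signed 64-bit value this is 0xB37135AF2328B17A − 2^64 = -5516569042226728582.

-5516569042226728582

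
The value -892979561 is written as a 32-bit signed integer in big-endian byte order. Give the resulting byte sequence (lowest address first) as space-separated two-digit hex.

Two's complement of -892979561 in 32 bits: 892979561 = 0x3539C969; invert → 0xCAC63696; add 1 → 0xCAC63697.
Split into bytes (most-significant first): CA C6 36 97.
Big-endian stores the most-significant byte at the lowest address.
So the memory order matches the most-significant-first order: CA C6 36 97.

CA C6 36 97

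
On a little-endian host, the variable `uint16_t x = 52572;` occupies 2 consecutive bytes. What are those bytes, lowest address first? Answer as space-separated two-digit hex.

5C CD

52572 in hexadecimal, padded to 16 bits, is 0xCD5C.
Split into bytes (most-significant first): CD 5C.
In little-endian order the low byte comes first in memory.
So at ascending addresses the bytes are 5C CD.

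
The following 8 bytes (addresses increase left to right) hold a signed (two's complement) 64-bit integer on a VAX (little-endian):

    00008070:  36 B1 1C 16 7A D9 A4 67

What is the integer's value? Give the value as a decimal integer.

Little-endian: lowest address holds the least-significant byte.
Reassemble most-significant byte first: 67 A4 D9 7A 16 1C B1 36 → 0x67A4D97A161CB136.
0x67A4D97A161CB136 = 7468333200467341622.

7468333200467341622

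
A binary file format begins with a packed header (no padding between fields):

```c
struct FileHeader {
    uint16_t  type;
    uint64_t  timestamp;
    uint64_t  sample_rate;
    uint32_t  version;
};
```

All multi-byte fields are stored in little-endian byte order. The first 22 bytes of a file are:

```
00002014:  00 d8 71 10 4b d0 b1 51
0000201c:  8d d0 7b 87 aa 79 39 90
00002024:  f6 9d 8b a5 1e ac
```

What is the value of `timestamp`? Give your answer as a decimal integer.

`timestamp` follows `type` (2 bytes), so it starts at byte offset 2 and occupies 8 bytes.
Bytes at offsets 2..9: 71 10 4B D0 B1 51 8D D0.
Little-endian stores the least-significant byte at the lowest address.
Reassemble most-significant byte first: D0 8D 51 B1 D0 4B 10 71 → 0xD08D51B1D04B1071.
0xD08D51B1D04B1071 = 15027757355750854769.

15027757355750854769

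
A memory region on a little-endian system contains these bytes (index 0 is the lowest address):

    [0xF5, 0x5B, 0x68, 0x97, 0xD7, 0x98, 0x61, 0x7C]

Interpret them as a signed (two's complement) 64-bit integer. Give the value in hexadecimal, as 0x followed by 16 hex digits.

0x7C6198D797685BF5

Little-endian stores the least-significant byte at the lowest address.
Reassemble most-significant byte first: 7C 61 98 D7 97 68 5B F5 → 0x7C6198D797685BF5.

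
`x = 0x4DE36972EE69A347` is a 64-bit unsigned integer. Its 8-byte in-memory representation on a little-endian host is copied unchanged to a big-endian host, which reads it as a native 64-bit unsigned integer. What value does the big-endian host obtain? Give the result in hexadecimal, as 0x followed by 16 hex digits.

0x47A369EE7269E34D

Stored little-endian, the bytes at ascending addresses are 47 A3 69 EE 72 69 E3 4D.
Read back as big-endian, the last byte is least significant, giving 0x47A369EE7269E34D.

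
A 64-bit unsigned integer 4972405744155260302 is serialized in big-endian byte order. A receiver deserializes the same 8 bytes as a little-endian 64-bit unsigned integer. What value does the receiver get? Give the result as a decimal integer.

4972405744155260302 in 64-bit hexadecimal is 0x450188ADEB7C758E.
Stored big-endian, the bytes at ascending addresses are 45 01 88 AD EB 7C 75 8E.
Read back as little-endian, the first byte is least significant, giving 0x8E757CEBAD880145.
0x8E757CEBAD880145 = 10265248277331444037.

10265248277331444037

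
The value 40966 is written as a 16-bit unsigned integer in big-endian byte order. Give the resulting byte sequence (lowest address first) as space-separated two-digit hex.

40966 in hexadecimal, padded to 16 bits, is 0xA006.
Split into bytes (most-significant first): A0 06.
Big-endian stores the most-significant byte at the lowest address.
So the memory order matches the most-significant-first order: A0 06.

A0 06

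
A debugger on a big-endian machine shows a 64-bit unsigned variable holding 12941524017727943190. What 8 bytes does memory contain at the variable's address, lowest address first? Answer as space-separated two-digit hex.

12941524017727943190 in hexadecimal, padded to 64 bits, is 0xB3998786E8DC3216.
Split into bytes (most-significant first): B3 99 87 86 E8 DC 32 16.
Big-endian: lowest address holds the most-significant byte.
So the memory order matches the most-significant-first order: B3 99 87 86 E8 DC 32 16.

B3 99 87 86 E8 DC 32 16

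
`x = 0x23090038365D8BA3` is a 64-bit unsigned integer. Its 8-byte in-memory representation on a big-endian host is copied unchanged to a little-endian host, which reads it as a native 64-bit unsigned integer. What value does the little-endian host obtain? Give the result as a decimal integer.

Stored big-endian, the bytes at ascending addresses are 23 09 00 38 36 5D 8B A3.
Read back as little-endian, the first byte is least significant, giving 0xA38B5D3638000923.
0xA38B5D3638000923 = 11784615337394178339.

11784615337394178339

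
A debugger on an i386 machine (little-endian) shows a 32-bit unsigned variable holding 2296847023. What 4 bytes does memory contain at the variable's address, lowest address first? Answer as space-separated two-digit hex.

AF 1A E7 88

2296847023 in hexadecimal, padded to 32 bits, is 0x88E71AAF.
Split into bytes (most-significant first): 88 E7 1A AF.
In little-endian order the low byte comes first in memory.
So at ascending addresses the bytes are AF 1A E7 88.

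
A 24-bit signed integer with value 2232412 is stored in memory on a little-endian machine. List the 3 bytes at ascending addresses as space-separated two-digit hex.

2232412 in hexadecimal, padded to 24 bits, is 0x22105C.
Split into bytes (most-significant first): 22 10 5C.
In little-endian order the low byte comes first in memory.
So at ascending addresses the bytes are 5C 10 22.

5C 10 22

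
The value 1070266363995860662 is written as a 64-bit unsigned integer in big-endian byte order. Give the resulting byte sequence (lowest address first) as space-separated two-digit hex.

1070266363995860662 in hexadecimal, padded to 64 bits, is 0x0EDA59966905AEB6.
Split into bytes (most-significant first): 0E DA 59 96 69 05 AE B6.
In big-endian order the high byte comes first in memory.
So the memory order matches the most-significant-first order: 0E DA 59 96 69 05 AE B6.

0E DA 59 96 69 05 AE B6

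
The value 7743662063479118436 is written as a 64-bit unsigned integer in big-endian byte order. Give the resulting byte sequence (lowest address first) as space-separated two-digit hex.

6B 77 03 9E 7A 57 5A 64

7743662063479118436 in hexadecimal, padded to 64 bits, is 0x6B77039E7A575A64.
Split into bytes (most-significant first): 6B 77 03 9E 7A 57 5A 64.
Big-endian: lowest address holds the most-significant byte.
So the memory order matches the most-significant-first order: 6B 77 03 9E 7A 57 5A 64.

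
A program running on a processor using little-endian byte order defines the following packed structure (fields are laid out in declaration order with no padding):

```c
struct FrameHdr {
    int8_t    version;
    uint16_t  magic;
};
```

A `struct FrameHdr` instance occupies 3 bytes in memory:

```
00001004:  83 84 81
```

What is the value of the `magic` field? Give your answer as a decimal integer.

`magic` follows `version` (1 byte), so it starts at byte offset 1 and occupies 2 bytes.
Bytes at offsets 1..2: 84 81.
Little-endian: lowest address holds the least-significant byte.
Reassemble most-significant byte first: 81 84 → 0x8184.
0x8184 = 33156.

33156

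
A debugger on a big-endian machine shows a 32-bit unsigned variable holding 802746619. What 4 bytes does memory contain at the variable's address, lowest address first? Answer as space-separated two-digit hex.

2F D8 F0 FB

802746619 in hexadecimal, padded to 32 bits, is 0x2FD8F0FB.
Split into bytes (most-significant first): 2F D8 F0 FB.
Big-endian stores the most-significant byte at the lowest address.
So the memory order matches the most-significant-first order: 2F D8 F0 FB.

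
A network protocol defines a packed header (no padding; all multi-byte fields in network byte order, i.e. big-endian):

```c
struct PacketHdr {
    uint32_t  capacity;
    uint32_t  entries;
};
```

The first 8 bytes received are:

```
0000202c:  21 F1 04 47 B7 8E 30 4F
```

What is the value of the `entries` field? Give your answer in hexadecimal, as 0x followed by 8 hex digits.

`entries` follows `capacity` (4 bytes), so it starts at byte offset 4 and occupies 4 bytes.
Bytes at offsets 4..7: B7 8E 30 4F.
In big-endian order the high byte comes first in memory.
The bytes are already most-significant first: 0xB78E304F.

0xB78E304F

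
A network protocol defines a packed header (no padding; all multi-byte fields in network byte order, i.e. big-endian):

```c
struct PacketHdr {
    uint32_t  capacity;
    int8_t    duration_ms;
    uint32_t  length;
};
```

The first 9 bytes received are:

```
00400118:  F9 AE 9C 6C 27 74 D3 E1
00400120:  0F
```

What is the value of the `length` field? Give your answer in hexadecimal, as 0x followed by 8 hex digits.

`length` follows `capacity` (4 B), `duration_ms` (1 B), so it starts at offset 4 + 1 = 5 and occupies 4 bytes.
Bytes at offsets 5..8: 74 D3 E1 0F.
Big-endian stores the most-significant byte at the lowest address.
The bytes are already most-significant first: 0x74D3E10F.

0x74D3E10F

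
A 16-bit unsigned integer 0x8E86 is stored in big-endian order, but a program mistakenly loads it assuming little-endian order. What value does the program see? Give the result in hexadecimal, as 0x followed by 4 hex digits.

0x868E

Stored big-endian, the bytes at ascending addresses are 8E 86.
Read back as little-endian, the first byte is least significant, giving 0x868E.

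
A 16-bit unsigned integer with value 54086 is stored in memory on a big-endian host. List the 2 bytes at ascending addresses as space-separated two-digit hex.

D3 46

54086 in hexadecimal, padded to 16 bits, is 0xD346.
Split into bytes (most-significant first): D3 46.
Big-endian stores the most-significant byte at the lowest address.
So the memory order matches the most-significant-first order: D3 46.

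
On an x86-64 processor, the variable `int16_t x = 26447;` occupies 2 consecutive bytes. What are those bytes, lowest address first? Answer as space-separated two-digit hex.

4F 67

26447 in hexadecimal, padded to 16 bits, is 0x674F.
Split into bytes (most-significant first): 67 4F.
Little-endian stores the least-significant byte at the lowest address.
So at ascending addresses the bytes are 4F 67.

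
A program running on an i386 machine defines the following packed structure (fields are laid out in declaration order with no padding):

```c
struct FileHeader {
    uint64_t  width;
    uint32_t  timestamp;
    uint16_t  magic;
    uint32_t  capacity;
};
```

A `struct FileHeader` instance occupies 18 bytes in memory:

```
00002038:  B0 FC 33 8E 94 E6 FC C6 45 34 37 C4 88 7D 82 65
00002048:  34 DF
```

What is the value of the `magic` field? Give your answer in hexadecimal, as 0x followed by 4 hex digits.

`magic` follows `width` (8 B), `timestamp` (4 B), so it starts at offset 8 + 4 = 12 and occupies 2 bytes.
Bytes at offsets 12..13: 88 7D.
Little-endian stores the least-significant byte at the lowest address.
Reassemble most-significant byte first: 7D 88 → 0x7D88.

0x7D88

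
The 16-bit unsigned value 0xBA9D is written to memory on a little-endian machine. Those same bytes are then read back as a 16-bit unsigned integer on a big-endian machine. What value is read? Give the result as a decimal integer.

Stored little-endian, the bytes at ascending addresses are 9D BA.
Read back as big-endian, the last byte is least significant, giving 0x9DBA.
0x9DBA = 40378.

40378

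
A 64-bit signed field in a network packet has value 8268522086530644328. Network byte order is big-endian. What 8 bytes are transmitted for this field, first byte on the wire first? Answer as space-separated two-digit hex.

72 BF B1 07 79 21 79 68

8268522086530644328 in hexadecimal, padded to 64 bits, is 0x72BFB10779217968.
Split into bytes (most-significant first): 72 BF B1 07 79 21 79 68.
In big-endian order the high byte comes first in memory.
So the memory order matches the most-significant-first order: 72 BF B1 07 79 21 79 68.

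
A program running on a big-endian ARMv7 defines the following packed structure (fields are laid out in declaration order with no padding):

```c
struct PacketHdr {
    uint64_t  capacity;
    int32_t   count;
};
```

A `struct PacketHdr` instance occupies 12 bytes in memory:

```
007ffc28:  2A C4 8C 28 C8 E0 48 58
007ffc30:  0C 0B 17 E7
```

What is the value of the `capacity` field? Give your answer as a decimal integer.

3081742151824984152

`capacity` is the first field, at byte offset 0, occupying 8 bytes.
Bytes at offsets 0..7: 2A C4 8C 28 C8 E0 48 58.
Big-endian stores the most-significant byte at the lowest address.
The bytes are already most-significant first: 0x2AC48C28C8E04858.
0x2AC48C28C8E04858 = 3081742151824984152.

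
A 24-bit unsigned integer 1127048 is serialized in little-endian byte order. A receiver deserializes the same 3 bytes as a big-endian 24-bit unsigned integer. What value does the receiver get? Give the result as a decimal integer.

8925713

1127048 in 24-bit hexadecimal is 0x113288.
Stored little-endian, the bytes at ascending addresses are 88 32 11.
Read back as big-endian, the last byte is least significant, giving 0x883211.
0x883211 = 8925713.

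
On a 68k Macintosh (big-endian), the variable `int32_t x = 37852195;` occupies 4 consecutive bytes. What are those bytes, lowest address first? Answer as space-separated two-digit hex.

02 41 94 23

37852195 in hexadecimal, padded to 32 bits, is 0x02419423.
Split into bytes (most-significant first): 02 41 94 23.
Big-endian stores the most-significant byte at the lowest address.
So the memory order matches the most-significant-first order: 02 41 94 23.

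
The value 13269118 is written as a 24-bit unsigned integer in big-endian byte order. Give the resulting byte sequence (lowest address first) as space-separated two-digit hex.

13269118 in hexadecimal, padded to 24 bits, is 0xCA787E.
Split into bytes (most-significant first): CA 78 7E.
Big-endian: lowest address holds the most-significant byte.
So the memory order matches the most-significant-first order: CA 78 7E.

CA 78 7E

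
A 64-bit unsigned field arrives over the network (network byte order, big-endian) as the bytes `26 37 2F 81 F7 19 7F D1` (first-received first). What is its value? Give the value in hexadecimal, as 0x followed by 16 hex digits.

0x26372F81F7197FD1

Big-endian: lowest address holds the most-significant byte.
The bytes are already most-significant first: 0x26372F81F7197FD1.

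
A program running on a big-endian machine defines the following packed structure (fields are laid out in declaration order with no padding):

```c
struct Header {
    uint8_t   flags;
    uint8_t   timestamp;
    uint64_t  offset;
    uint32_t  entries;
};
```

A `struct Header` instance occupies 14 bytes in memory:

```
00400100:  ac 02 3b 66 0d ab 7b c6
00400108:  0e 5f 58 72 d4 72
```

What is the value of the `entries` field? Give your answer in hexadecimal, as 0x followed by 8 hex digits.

0x5872D472

`entries` follows `flags` (1 B), `timestamp` (1 B), `offset` (8 B), so it starts at offset 1 + 1 + 8 = 10 and occupies 4 bytes.
Bytes at offsets 10..13: 58 72 D4 72.
In big-endian order the high byte comes first in memory.
The bytes are already most-significant first: 0x5872D472.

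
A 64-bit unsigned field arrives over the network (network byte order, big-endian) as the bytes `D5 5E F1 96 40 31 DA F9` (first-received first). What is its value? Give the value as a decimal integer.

15374991805513849593

In big-endian order the high byte comes first in memory.
The bytes are already most-significant first: 0xD55EF1964031DAF9.
0xD55EF1964031DAF9 = 15374991805513849593.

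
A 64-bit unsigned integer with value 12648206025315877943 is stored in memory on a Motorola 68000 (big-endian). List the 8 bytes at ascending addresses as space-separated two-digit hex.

12648206025315877943 in hexadecimal, padded to 64 bits, is 0xAF87745DF0E88437.
Split into bytes (most-significant first): AF 87 74 5D F0 E8 84 37.
Big-endian stores the most-significant byte at the lowest address.
So the memory order matches the most-significant-first order: AF 87 74 5D F0 E8 84 37.

AF 87 74 5D F0 E8 84 37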